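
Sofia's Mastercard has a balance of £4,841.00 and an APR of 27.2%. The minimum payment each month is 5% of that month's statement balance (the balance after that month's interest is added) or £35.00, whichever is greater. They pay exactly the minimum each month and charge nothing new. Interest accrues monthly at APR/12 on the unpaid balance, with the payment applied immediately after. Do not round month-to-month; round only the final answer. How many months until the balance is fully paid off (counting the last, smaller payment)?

Monthly rate r = 27.2%/12 = 2.26667% = 0.0226667.
While 5% of the post-interest balance exceeds £35.00, each month B ← (B·(1+r))·(1 − 0.05), i.e. B shrinks by the factor (1+r)·0.95 = 0.97153.
This holds for months 1–68. Entering month 69 the balance is £679.30; 5% of the post-interest balance is now below £35.00, so the flat £35.00 minimum applies from here.
From month 69 a fixed £35.00 at rate r clears £679.30 in 26 more payments. Total: 68 + 26 = 94 months.

94 months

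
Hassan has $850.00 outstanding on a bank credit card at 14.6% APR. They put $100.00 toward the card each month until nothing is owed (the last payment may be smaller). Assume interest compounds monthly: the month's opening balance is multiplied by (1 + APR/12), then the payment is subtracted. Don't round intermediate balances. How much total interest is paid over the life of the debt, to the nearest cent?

$52.70

Monthly rate r = 14.6%/12 = 1.21667% = 0.0121667.
Payoff takes n = ⌈−ln(1 − rB₀/P)/ln(1+r)⌉ = ⌈9.027⌉ = 10 payments; the last is $2.70.
Total paid = 9·$100.00 + $2.70 = $902.70.
Total interest = total paid − principal = $902.70 − $850.00 = $52.70.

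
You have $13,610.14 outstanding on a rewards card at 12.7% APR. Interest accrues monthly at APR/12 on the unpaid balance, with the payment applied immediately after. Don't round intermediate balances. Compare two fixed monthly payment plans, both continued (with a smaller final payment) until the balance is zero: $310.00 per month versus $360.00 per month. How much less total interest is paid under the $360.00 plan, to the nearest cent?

$924.33

Monthly rate r = 12.7%/12 = 1.05833% = 0.0105833.
At $310.00/mo: n = ⌈−ln(1 − rB₀/P)/ln(1+r)⌉ = 60 payments (last $109.14); total interest = total paid − $13,610.14 = $4,789.00.
At $360.00/mo: 49 payments (last $194.81); total interest $3,864.67.
Interest saved = $4,789.00 − $3,864.67 = $924.33.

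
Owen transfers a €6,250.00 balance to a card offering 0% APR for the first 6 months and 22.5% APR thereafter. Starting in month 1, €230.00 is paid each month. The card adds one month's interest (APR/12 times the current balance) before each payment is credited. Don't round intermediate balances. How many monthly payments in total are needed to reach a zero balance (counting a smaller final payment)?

Promo months 1–6 at r₀ = 0%/12 = 0; months 7+ at r₁ = 22.5%/12 = 0.01875.
After month 6 (no interest yet): B = €6,250.00 − 6·€230.00 = €4,870.00.
Then at r₁ with €230.00/mo: n₂ = −ln(1 − r₁·B/P)/ln(1+r₁) ≈ 27.23 → 28 more payments.

34 payments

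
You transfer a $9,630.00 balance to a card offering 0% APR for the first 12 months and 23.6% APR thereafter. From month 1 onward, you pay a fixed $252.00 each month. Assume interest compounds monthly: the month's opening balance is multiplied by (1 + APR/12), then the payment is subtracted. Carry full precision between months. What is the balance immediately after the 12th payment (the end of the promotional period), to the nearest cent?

Promo months 1–12 at r₀ = 0%/12 = 0; months 13+ at r₁ = 23.6%/12 = 0.0196667.
After month 12 (no interest yet): B = $9,630.00 − 12·$252.00 = $6,606.00.

$6,606.00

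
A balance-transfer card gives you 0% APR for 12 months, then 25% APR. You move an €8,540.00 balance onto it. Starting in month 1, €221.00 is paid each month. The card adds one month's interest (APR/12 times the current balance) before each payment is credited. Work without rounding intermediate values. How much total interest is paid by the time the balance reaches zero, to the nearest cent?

€2,791.98

Promo months 1–12 at r₀ = 0%/12 = 0; months 13+ at r₁ = 25%/12 = 0.0208333.
After month 12 (no interest yet): B = €8,540.00 − 12·€221.00 = €5,888.00.
Then at r₁ with €221.00/mo: n₂ = −ln(1 − r₁·B/P)/ln(1+r₁) ≈ 39.27 → 40 more payments.
Total paid = 51·€221.00 + €60.98 = €11,331.98; interest = €11,331.98 − €8,540.00 = €2,791.98.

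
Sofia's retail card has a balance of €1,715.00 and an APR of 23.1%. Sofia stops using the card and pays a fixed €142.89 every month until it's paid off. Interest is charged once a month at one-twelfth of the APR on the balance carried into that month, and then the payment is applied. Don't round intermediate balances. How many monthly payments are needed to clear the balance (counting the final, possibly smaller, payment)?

Monthly rate r = 23.1%/12 = 1.925% = 0.01925.
Recurrence: B ← B·(1+r) − €142.89.
Month 1: interest €33.01; balance after payment €1,605.12.
Month 2: interest €30.90; balance after payment €1,493.13.
Closed form: n = −ln(1 − rB₀/P)/ln(1+r) = −ln(0.76896)/ln(1.01925) ≈ 13.779, so the balance reaches zero during payment 14.

14 payments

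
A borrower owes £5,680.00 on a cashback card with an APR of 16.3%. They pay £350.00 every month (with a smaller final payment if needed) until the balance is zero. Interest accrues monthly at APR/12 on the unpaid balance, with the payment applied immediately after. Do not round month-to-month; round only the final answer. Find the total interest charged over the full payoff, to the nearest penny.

Monthly rate r = 16.3%/12 = 1.35833% = 0.0135833.
Payoff takes n = ⌈−ln(1 − rB₀/P)/ln(1+r)⌉ = ⌈18.457⌉ = 19 payments; the last is £160.62.
Total paid = 18·£350.00 + £160.62 = £6,460.62.
Total interest = total paid − principal = £6,460.62 − £5,680.00 = £780.62.

£780.62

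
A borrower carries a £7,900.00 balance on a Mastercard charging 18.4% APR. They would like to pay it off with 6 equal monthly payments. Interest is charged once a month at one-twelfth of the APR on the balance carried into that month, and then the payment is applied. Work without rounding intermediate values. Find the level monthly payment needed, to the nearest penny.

Monthly rate r = 18.4%/12 = 1.53333% = 0.0153333.
Level-payment amortization: P = B₀·r / (1 − (1+r)^(−n)) = 7900.00·0.0153333 / (1 − 1.01533^(−6)).
Denominator 1 − (1+r)^(−6) = 0.0872577916.
P = 121.133 / 0.0872577916 ≈ 1388.22.

£1,388.22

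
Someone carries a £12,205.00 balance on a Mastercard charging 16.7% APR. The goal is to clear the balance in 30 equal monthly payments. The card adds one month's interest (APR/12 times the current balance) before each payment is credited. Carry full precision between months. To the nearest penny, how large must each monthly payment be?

Monthly rate r = 16.7%/12 = 1.39167% = 0.0139167.
Level-payment amortization: P = B₀·r / (1 − (1+r)^(−n)) = 12205.00·0.0139167 / (1 − 1.01392^(−30)).
Denominator 1 − (1+r)^(−30) = 0.33940978.
P = 169.853 / 0.33940978 ≈ 500.44.

£500.44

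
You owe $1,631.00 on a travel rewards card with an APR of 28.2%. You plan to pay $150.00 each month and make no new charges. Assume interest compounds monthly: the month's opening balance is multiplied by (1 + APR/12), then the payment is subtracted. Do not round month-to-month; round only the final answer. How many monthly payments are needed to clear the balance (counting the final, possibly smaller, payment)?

Monthly rate r = 28.2%/12 = 2.35% = 0.0235.
Recurrence: B ← B·(1+r) − $150.00.
Month 1: interest $38.33; balance after payment $1,519.33.
Month 2: interest $35.70; balance after payment $1,405.03.
Closed form: n = −ln(1 − rB₀/P)/ln(1+r) = −ln(0.74448)/ln(1.0235) ≈ 12.703, so the balance reaches zero during payment 13.

13 payments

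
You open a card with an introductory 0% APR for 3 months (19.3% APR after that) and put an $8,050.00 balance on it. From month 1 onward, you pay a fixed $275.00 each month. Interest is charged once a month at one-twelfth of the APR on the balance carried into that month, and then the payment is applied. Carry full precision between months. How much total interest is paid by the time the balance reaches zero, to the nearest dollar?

Promo months 1–3 at r₀ = 0%/12 = 0; months 4+ at r₁ = 19.3%/12 = 0.0160833.
After month 3 (no interest yet): B = $8,050.00 − 3·$275.00 = $7,225.00.
Then at r₁ with $275.00/mo: n₂ = −ln(1 − r₁·B/P)/ln(1+r₁) ≈ 34.42 → 35 more payments.
Total paid = 37·$275.00 + $115.26 = $10,290.26; interest = $10,290.26 − $8,050.00 = $2,240.26.

$2,240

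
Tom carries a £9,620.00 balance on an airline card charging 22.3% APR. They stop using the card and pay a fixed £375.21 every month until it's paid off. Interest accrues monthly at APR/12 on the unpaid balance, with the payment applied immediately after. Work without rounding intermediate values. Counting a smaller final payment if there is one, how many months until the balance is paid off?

36 months

Monthly rate r = 22.3%/12 = 1.85833% = 0.0185833.
Recurrence: B ← B·(1+r) − £375.21.
Month 1: interest £178.77; balance after payment £9,423.56.
Month 2: interest £175.12; balance after payment £9,223.47.
Closed form: n = −ln(1 − rB₀/P)/ln(1+r) = −ln(0.52354)/ln(1.01858) ≈ 35.146, so the balance reaches zero during payment 36.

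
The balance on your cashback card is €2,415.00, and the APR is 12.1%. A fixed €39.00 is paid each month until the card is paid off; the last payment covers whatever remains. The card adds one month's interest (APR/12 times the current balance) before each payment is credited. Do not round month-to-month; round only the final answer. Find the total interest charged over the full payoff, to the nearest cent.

€1,391.45

Monthly rate r = 12.1%/12 = 1.00833% = 0.0100833.
Payoff takes n = ⌈−ln(1 − rB₀/P)/ln(1+r)⌉ = ⌈97.600⌉ = 98 payments; the last is €23.45.
Total paid = 97·€39.00 + €23.45 = €3,806.45.
Total interest = total paid − principal = €3,806.45 − €2,415.00 = €1,391.45.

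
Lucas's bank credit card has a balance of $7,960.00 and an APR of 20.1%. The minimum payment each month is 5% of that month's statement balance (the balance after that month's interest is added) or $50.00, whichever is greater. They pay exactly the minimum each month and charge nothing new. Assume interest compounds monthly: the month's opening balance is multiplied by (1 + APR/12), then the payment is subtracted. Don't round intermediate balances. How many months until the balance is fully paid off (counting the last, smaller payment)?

Monthly rate r = 20.1%/12 = 1.675% = 0.01675.
While 5% of the post-interest balance exceeds $50.00, each month B ← (B·(1+r))·(1 − 0.05), i.e. B shrinks by the factor (1+r)·0.95 = 0.96591.
This holds for months 1–61. Entering month 62 the balance is $959.66; 5% of the post-interest balance is now below $50.00, so the flat $50.00 minimum applies from here.
From month 62 a fixed $50.00 at rate r clears $959.66 in 24 more payments. Total: 61 + 24 = 85 months.

85 months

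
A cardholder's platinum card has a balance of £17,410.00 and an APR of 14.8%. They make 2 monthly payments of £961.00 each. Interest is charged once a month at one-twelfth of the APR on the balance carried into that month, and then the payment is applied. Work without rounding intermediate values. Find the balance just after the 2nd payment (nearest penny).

£15,908.24

Monthly rate r = 14.8%/12 = 1.23333% = 0.0123333.
Each month: B ← B·(1+r) − £961.00.
Month 1: interest £214.72; balance after payment £16,663.72.
Month 2: interest £205.52; balance after payment £15,908.24.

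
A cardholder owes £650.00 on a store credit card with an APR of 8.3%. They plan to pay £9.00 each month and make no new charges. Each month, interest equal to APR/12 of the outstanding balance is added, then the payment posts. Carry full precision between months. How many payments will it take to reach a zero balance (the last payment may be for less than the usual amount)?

Monthly rate r = 8.3%/12 = 0.691667% = 0.00691667.
Recurrence: B ← B·(1+r) − £9.00.
Month 1: interest £4.50; balance after payment £645.50.
Month 2: interest £4.46; balance after payment £640.96.
Closed form: n = −ln(1 − rB₀/P)/ln(1+r) = −ln(0.50046)/ln(1.00692) ≈ 100.426, so the balance reaches zero during payment 101.

101 payments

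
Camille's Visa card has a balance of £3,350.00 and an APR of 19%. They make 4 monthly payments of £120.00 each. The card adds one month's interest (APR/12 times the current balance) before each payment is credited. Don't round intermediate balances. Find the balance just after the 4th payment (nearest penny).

Monthly rate r = 19%/12 = 1.58333% = 0.0158333.
Each month: B ← B·(1+r) − £120.00.
Month 1: interest £53.04; balance after payment £3,283.04.
Month 2: interest £51.98; balance after payment £3,215.02.
Month 3: interest £50.90; balance after payment £3,145.93.
Month 4: interest £49.81; balance after payment £3,075.74.

£3,075.74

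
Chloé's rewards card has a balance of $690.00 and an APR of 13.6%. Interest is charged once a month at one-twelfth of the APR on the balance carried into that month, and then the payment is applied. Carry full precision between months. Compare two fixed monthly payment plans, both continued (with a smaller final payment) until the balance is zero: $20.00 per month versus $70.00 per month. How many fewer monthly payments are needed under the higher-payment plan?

34 fewer payments

Monthly rate r = 13.6%/12 = 1.13333% = 0.0113333.
At $20.00/mo: n = ⌈−ln(1 − rB₀/P)/ln(1+r)⌉ = 45 payments (last $0.13); total interest = total paid − $690.00 = $190.13.
At $70.00/mo: 11 payments (last $35.91); total interest $45.91.
Payments saved = 45 − 11 = 34.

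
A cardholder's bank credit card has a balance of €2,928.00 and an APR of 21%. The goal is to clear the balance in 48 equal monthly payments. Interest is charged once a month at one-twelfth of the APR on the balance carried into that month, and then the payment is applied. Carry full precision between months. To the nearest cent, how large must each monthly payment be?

Monthly rate r = 21%/12 = 1.75% = 0.0175.
Level-payment amortization: P = B₀·r / (1 − (1+r)^(−n)) = 2928.00·0.0175 / (1 − 1.0175^(−48)).
Denominator 1 − (1+r)^(−48) = 0.565141523.
P = 51.24 / 0.565141523 ≈ 90.67.

€90.67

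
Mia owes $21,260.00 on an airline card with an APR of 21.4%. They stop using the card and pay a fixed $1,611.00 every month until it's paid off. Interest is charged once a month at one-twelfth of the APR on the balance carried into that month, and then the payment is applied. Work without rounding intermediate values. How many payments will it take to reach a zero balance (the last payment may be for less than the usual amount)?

16 payments

Monthly rate r = 21.4%/12 = 1.78333% = 0.0178333.
Recurrence: B ← B·(1+r) − $1,611.00.
Month 1: interest $379.14; balance after payment $20,028.14.
Month 2: interest $357.17; balance after payment $18,774.31.
Closed form: n = −ln(1 − rB₀/P)/ln(1+r) = −ln(0.76466)/ln(1.01783) ≈ 15.180, so the balance reaches zero during payment 16.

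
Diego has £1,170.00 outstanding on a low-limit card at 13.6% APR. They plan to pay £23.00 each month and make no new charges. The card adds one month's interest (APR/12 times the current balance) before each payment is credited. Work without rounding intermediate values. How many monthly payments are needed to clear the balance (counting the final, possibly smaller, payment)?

77 payments

Monthly rate r = 13.6%/12 = 1.13333% = 0.0113333.
Recurrence: B ← B·(1+r) − £23.00.
Month 1: interest £13.26; balance after payment £1,160.26.
Month 2: interest £13.15; balance after payment £1,150.41.
Closed form: n = −ln(1 − rB₀/P)/ln(1+r) = −ln(0.42348)/ln(1.01133) ≈ 76.245, so the balance reaches zero during payment 77.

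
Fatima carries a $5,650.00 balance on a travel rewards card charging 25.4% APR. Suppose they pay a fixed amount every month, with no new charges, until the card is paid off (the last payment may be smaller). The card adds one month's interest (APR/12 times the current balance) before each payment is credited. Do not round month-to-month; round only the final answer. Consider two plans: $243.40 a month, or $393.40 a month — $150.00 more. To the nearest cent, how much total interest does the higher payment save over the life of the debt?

$1,048.24

Monthly rate r = 25.4%/12 = 2.11667% = 0.0211667.
At $243.40/mo: n = ⌈−ln(1 − rB₀/P)/ln(1+r)⌉ = 33 payments (last $66.82); total interest = total paid − $5,650.00 = $2,205.62.
At $393.40/mo: 18 payments (last $119.58); total interest $1,157.38.
Interest saved = $2,205.62 − $1,157.38 = $1,048.24.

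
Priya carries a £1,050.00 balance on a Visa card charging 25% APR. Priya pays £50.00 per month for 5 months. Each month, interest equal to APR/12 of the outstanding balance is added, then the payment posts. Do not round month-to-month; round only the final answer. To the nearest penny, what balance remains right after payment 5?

Monthly rate r = 25%/12 = 2.08333% = 0.0208333.
Each month: B ← B·(1+r) − £50.00.
Month 1: interest £21.88; balance after payment £1,021.88.
Month 2: interest £21.29; balance after payment £993.16.
Month 3: interest £20.69; balance after payment £963.85.
Month 4: interest £20.08; balance after payment £933.94.
Month 5: interest £19.46; balance after payment £903.39.

£903.39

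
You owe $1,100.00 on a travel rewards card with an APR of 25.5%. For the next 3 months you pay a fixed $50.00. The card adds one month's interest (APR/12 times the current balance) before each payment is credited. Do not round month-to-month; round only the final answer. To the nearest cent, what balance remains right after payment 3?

$1,018.42

Monthly rate r = 25.5%/12 = 2.125% = 0.02125.
Each month: B ← B·(1+r) − $50.00.
Month 1: interest $23.38; balance after payment $1,073.38.
Month 2: interest $22.81; balance after payment $1,046.18.
Month 3: interest $22.23; balance after payment $1,018.42.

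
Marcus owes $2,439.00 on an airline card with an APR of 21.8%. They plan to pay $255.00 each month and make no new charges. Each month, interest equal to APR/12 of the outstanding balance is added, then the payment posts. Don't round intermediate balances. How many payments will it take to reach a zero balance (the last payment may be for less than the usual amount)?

11 months

Monthly rate r = 21.8%/12 = 1.81667% = 0.0181667.
Recurrence: B ← B·(1+r) − $255.00.
Month 1: interest $44.31; balance after payment $2,228.31.
Month 2: interest $40.48; balance after payment $2,013.79.
Closed form: n = −ln(1 − rB₀/P)/ln(1+r) = −ln(0.82624)/ln(1.01817) ≈ 10.602, so the balance reaches zero during payment 11.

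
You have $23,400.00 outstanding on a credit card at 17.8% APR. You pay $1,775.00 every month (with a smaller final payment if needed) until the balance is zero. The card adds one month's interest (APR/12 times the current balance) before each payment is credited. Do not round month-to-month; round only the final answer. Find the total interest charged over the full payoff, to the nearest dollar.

Monthly rate r = 17.8%/12 = 1.48333% = 0.0148333.
Payoff takes n = ⌈−ln(1 − rB₀/P)/ln(1+r)⌉ = ⌈14.778⌉ = 15 payments; the last is $1,383.02.
Total paid = 14·$1,775.00 + $1,383.02 = $26,233.02.
Total interest = total paid − principal = $26,233.02 − $23,400.00 = $2,833.02.

$2,833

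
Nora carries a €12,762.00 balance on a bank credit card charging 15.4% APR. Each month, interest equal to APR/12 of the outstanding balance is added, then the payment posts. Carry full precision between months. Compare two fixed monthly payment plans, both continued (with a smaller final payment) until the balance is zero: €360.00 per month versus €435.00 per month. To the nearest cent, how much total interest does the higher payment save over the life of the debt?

Monthly rate r = 15.4%/12 = 1.28333% = 0.0128333.
At €360.00/mo: n = ⌈−ln(1 − rB₀/P)/ln(1+r)⌉ = 48 payments (last €213.23); total interest = total paid − €12,762.00 = €4,371.23.
At €435.00/mo: 38 payments (last €20.58); total interest €3,353.58.
Interest saved = €4,371.23 − €3,353.58 = €1,017.65.

€1,017.65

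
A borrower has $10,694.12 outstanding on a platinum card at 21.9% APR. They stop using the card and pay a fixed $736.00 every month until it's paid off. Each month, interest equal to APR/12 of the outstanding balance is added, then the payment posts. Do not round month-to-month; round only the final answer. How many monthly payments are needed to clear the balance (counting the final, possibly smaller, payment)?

Monthly rate r = 21.9%/12 = 1.825% = 0.01825.
Recurrence: B ← B·(1+r) − $736.00.
Month 1: interest $195.17; balance after payment $10,153.29.
Month 2: interest $185.30; balance after payment $9,602.59.
Closed form: n = −ln(1 − rB₀/P)/ln(1+r) = −ln(0.73483)/ln(1.01825) ≈ 17.037, so the balance reaches zero during payment 18.

18 payments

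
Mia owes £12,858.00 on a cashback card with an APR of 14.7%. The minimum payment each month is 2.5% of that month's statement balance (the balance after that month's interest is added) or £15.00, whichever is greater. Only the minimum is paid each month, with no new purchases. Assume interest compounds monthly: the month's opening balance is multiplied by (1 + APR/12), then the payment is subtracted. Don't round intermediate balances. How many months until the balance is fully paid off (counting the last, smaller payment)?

289 months

Monthly rate r = 14.7%/12 = 1.225% = 0.01225.
While 2.5% of the post-interest balance exceeds £15.00, each month B ← (B·(1+r))·(1 − 0.025), i.e. B shrinks by the factor (1+r)·0.975 = 0.98694.
This holds for months 1–235. Entering month 236 the balance is £585.99; 2.5% of the post-interest balance is now below £15.00, so the flat £15.00 minimum applies from here.
From month 236 a fixed £15.00 at rate r clears £585.99 in 54 more payments. Total: 235 + 54 = 289 months.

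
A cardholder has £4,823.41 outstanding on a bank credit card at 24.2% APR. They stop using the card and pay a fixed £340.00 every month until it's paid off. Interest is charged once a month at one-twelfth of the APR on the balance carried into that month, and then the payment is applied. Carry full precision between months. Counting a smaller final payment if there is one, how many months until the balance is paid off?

Monthly rate r = 24.2%/12 = 2.01667% = 0.0201667.
Recurrence: B ← B·(1+r) − £340.00.
Month 1: interest £97.27; balance after payment £4,580.68.
Month 2: interest £92.38; balance after payment £4,333.06.
Closed form: n = −ln(1 − rB₀/P)/ln(1+r) = −ln(0.71391)/ln(1.02017) ≈ 16.879, so the balance reaches zero during payment 17.

17 payments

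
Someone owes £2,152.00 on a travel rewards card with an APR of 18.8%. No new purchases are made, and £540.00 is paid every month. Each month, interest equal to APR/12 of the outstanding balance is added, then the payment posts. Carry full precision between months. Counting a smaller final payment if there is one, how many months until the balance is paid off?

5 payments

Monthly rate r = 18.8%/12 = 1.56667% = 0.0156667.
Recurrence: B ← B·(1+r) − £540.00.
Month 1: interest £33.71; balance after payment £1,645.71.
Month 2: interest £25.78; balance after payment £1,131.50.
Month 3: interest £17.73; balance after payment £609.22.
Month 4: interest £9.54; balance after payment £78.77.
Month 5: interest £1.23; balance after payment £0.00.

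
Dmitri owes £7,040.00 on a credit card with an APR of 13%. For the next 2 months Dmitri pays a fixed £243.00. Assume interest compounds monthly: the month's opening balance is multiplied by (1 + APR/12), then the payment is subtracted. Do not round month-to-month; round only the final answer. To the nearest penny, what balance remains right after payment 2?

Monthly rate r = 13%/12 = 1.08333% = 0.0108333.
Each month: B ← B·(1+r) − £243.00.
Month 1: interest £76.27; balance after payment £6,873.27.
Month 2: interest £74.46; balance after payment £6,704.73.

£6,704.73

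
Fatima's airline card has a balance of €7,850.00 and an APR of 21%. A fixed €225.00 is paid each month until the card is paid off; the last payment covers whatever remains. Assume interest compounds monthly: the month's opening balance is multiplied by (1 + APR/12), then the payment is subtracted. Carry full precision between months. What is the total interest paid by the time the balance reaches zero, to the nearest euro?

€4,381

Monthly rate r = 21%/12 = 1.75% = 0.0175.
Payoff takes n = ⌈−ln(1 − rB₀/P)/ln(1+r)⌉ = ⌈54.358⌉ = 55 payments; the last is €80.96.
Total paid = 54·€225.00 + €80.96 = €12,230.96.
Total interest = total paid − principal = €12,230.96 − €7,850.00 = €4,380.96.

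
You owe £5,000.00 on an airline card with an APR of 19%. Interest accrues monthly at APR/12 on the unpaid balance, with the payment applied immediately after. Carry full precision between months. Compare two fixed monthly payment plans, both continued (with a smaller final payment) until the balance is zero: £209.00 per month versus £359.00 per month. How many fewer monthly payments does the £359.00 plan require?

15 fewer payments

Monthly rate r = 19%/12 = 1.58333% = 0.0158333.
At £209.00/mo: n = ⌈−ln(1 − rB₀/P)/ln(1+r)⌉ = 31 payments (last £64.26); total interest = total paid − £5,000.00 = £1,334.26.
At £359.00/mo: 16 payments (last £308.60); total interest £693.60.
Payments saved = 31 − 16 = 15.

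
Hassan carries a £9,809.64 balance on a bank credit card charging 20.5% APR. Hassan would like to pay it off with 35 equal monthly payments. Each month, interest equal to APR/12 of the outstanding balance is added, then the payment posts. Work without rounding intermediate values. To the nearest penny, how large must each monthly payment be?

£374.68

Monthly rate r = 20.5%/12 = 1.70833% = 0.0170833.
Level-payment amortization: P = B₀·r / (1 − (1+r)^(−n)) = 9809.64·0.0170833 / (1 − 1.01708^(−35)).
Denominator 1 − (1+r)^(−35) = 0.447259636.
P = 167.581 / 0.447259636 ≈ 374.68.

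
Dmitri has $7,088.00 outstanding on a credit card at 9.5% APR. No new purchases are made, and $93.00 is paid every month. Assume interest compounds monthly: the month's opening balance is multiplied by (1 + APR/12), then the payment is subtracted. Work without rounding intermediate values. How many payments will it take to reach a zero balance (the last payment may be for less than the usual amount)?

Monthly rate r = 9.5%/12 = 0.791667% = 0.00791667.
Recurrence: B ← B·(1+r) − $93.00.
Month 1: interest $56.11; balance after payment $7,051.11.
Month 2: interest $55.82; balance after payment $7,013.93.
Closed form: n = −ln(1 − rB₀/P)/ln(1+r) = −ln(0.39663)/ln(1.00792) ≈ 117.272, so the balance reaches zero during payment 118.

118 months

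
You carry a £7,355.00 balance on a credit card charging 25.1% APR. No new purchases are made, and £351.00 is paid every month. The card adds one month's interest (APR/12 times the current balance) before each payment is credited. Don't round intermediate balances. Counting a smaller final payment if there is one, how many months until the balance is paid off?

Monthly rate r = 25.1%/12 = 2.09167% = 0.0209167.
Recurrence: B ← B·(1+r) − £351.00.
Month 1: interest £153.84; balance after payment £7,157.84.
Month 2: interest £149.72; balance after payment £6,956.56.
Closed form: n = −ln(1 − rB₀/P)/ln(1+r) = −ln(0.5617)/ln(1.02092) ≈ 27.863, so the balance reaches zero during payment 28.

28 payments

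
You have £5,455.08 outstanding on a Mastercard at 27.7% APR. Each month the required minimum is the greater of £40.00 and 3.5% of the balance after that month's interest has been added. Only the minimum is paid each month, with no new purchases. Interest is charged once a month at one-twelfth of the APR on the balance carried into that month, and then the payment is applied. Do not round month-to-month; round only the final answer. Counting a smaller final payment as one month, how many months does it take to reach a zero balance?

Monthly rate r = 27.7%/12 = 2.30833% = 0.0230833.
While 3.5% of the post-interest balance exceeds £40.00, each month B ← (B·(1+r))·(1 − 0.035), i.e. B shrinks by the factor (1+r)·0.965 = 0.98728.
This holds for months 1–124. Entering month 125 the balance is £1,114.69; 3.5% of the post-interest balance is now below £40.00, so the flat £40.00 minimum applies from here.
From month 125 a fixed £40.00 at rate r clears £1,114.69 in 46 more payments. Total: 124 + 46 = 170 months.

170 months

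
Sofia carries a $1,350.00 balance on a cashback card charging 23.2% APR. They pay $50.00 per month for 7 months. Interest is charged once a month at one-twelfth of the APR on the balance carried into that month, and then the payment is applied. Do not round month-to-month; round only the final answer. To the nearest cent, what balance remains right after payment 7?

$1,172.68

Monthly rate r = 23.2%/12 = 1.93333% = 0.0193333.
Each month: B ← B·(1+r) − $50.00.
Month 1: interest $26.10; balance after payment $1,326.10.
Month 2: interest $25.64; balance after payment $1,301.74.
Month 3: interest $25.17; balance after payment $1,276.90.
Month 4: interest $24.69; balance after payment $1,251.59.
Month 5: interest $24.20; balance after payment $1,225.79.
Month 6: interest $23.70; balance after payment $1,199.49.
Month 7: interest $23.19; balance after payment $1,172.68.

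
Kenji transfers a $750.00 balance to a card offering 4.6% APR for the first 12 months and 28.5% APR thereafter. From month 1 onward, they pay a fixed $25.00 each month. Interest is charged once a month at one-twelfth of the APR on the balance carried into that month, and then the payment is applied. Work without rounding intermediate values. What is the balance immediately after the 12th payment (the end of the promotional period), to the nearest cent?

Promo months 1–12 at r₀ = 4.6%/12 = 0.00383333; months 13+ at r₁ = 28.5%/12 = 0.02375.
After month 12: iterate B ← B·(1+r₀) − $25.00 for 12 months → $478.83.

$478.83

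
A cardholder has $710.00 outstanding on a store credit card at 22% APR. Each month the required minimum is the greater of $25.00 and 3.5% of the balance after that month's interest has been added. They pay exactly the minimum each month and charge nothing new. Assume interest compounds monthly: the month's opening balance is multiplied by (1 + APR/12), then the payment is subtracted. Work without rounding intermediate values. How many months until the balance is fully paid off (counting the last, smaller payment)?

41 months

Monthly rate r = 22%/12 = 1.83333% = 0.0183333.
While 3.5% of the post-interest balance exceeds $25.00, each month B ← (B·(1+r))·(1 − 0.035), i.e. B shrinks by the factor (1+r)·0.965 = 0.98269.
This holds for months 1–1. Entering month 2 the balance is $697.71; 3.5% of the post-interest balance is now below $25.00, so the flat $25.00 minimum applies from here.
From month 2 a fixed $25.00 at rate r clears $697.71 in 40 more payments. Total: 1 + 40 = 41 months.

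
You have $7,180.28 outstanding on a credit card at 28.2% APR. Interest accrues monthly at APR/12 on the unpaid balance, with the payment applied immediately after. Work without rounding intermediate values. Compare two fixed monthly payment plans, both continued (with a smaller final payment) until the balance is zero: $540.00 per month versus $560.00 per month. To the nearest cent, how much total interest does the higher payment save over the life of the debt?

$64.71

Monthly rate r = 28.2%/12 = 2.35% = 0.0235.
At $540.00/mo: n = ⌈−ln(1 − rB₀/P)/ln(1+r)⌉ = 17 payments (last $70.62); total interest = total paid − $7,180.28 = $1,530.34.
At $560.00/mo: 16 payments (last $245.91); total interest $1,465.63.
Interest saved = $1,530.34 − $1,465.63 = $64.71.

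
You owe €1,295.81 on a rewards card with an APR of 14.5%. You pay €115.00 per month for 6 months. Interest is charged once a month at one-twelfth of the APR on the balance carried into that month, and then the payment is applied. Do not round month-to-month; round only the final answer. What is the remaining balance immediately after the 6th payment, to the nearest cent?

Monthly rate r = 14.5%/12 = 1.20833% = 0.0120833.
Each month: B ← B·(1+r) − €115.00.
Month 1: interest €15.66; balance after payment €1,196.47.
Month 2: interest €14.46; balance after payment €1,095.93.
Month 3: interest €13.24; balance after payment €994.17.
Month 4: interest €12.01; balance after payment €891.18.
Month 5: interest €10.77; balance after payment €786.95.
Month 6: interest €9.51; balance after payment €681.46.

€681.46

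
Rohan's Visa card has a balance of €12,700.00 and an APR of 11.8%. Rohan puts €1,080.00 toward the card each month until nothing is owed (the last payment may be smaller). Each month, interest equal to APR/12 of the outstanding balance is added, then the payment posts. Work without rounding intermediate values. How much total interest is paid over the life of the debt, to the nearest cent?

€863.83

Monthly rate r = 11.8%/12 = 0.983333% = 0.00983333.
Payoff takes n = ⌈−ln(1 − rB₀/P)/ln(1+r)⌉ = ⌈12.558⌉ = 13 payments; the last is €603.83.
Total paid = 12·€1,080.00 + €603.83 = €13,563.83.
Total interest = total paid − principal = €13,563.83 − €12,700.00 = €863.83.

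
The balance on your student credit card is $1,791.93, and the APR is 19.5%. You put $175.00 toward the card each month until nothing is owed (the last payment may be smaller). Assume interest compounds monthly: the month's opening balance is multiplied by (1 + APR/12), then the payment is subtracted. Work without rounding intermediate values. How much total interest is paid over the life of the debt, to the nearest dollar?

Monthly rate r = 19.5%/12 = 1.625% = 0.01625.
Payoff takes n = ⌈−ln(1 − rB₀/P)/ln(1+r)⌉ = ⌈11.290⌉ = 12 payments; the last is $51.11.
Total paid = 11·$175.00 + $51.11 = $1,976.11.
Total interest = total paid − principal = $1,976.11 − $1,791.93 = $184.18.

$184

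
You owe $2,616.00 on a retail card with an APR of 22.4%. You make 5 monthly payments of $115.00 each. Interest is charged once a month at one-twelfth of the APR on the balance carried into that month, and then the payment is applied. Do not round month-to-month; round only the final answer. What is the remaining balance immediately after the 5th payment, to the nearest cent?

Monthly rate r = 22.4%/12 = 1.86667% = 0.0186667.
Each month: B ← B·(1+r) − $115.00.
Month 1: interest $48.83; balance after payment $2,549.83.
Month 2: interest $47.60; balance after payment $2,482.43.
Month 3: interest $46.34; balance after payment $2,413.77.
Month 4: interest $45.06; balance after payment $2,343.82.
Month 5: interest $43.75; balance after payment $2,272.58.

$2,272.58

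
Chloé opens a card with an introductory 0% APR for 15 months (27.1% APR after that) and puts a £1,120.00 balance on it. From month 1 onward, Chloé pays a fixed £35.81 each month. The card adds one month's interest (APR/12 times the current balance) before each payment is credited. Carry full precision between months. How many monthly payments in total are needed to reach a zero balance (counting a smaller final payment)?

36 months

Promo months 1–15 at r₀ = 0%/12 = 0; months 16+ at r₁ = 27.1%/12 = 0.0225833.
After month 15 (no interest yet): B = £1,120.00 − 15·£35.81 = £582.85.
Then at r₁ with £35.81/mo: n₂ = −ln(1 − r₁·B/P)/ln(1+r₁) ≈ 20.52 → 21 more payments.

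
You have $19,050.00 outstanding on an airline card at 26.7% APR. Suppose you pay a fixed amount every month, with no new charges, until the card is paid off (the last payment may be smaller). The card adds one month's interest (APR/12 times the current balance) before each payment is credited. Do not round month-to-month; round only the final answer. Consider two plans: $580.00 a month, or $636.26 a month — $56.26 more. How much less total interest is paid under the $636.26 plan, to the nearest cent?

Monthly rate r = 26.7%/12 = 2.225% = 0.02225.
At $580.00/mo: n = ⌈−ln(1 − rB₀/P)/ln(1+r)⌉ = 60 payments (last $368.69); total interest = total paid − $19,050.00 = $15,538.69.
At $636.26/mo: 50 payments (last $545.86); total interest $12,672.60.
Interest saved = $15,538.69 − $12,672.60 = $2,866.09.

$2,866.09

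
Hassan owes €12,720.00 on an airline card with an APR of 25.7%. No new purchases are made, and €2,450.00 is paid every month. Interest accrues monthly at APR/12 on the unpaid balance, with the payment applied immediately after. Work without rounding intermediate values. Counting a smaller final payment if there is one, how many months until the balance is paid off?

Monthly rate r = 25.7%/12 = 2.14167% = 0.0214167.
Recurrence: B ← B·(1+r) − €2,450.00.
Month 1: interest €272.42; balance after payment €10,542.42.
Month 2: interest €225.78; balance after payment €8,318.20.
Month 3: interest €178.15; balance after payment €6,046.35.
Month 4: interest €129.49; balance after payment €3,725.84.
Month 5: interest €79.80; balance after payment €1,355.64.
Month 6: interest €29.03; balance after payment €0.00.

6 months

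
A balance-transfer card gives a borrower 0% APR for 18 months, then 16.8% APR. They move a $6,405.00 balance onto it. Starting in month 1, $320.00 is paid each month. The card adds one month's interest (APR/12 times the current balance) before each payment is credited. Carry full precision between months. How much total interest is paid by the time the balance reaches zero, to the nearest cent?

$13.97

Promo months 1–18 at r₀ = 0%/12 = 0; months 19+ at r₁ = 16.8%/12 = 0.014.
After month 18 (no interest yet): B = $6,405.00 − 18·$320.00 = $645.00.
Then at r₁ with $320.00/mo: n₂ = −ln(1 − r₁·B/P)/ln(1+r₁) ≈ 2.06 → 3 more payments.
Total paid = 20·$320.00 + $18.97 = $6,418.97; interest = $6,418.97 − $6,405.00 = $13.97.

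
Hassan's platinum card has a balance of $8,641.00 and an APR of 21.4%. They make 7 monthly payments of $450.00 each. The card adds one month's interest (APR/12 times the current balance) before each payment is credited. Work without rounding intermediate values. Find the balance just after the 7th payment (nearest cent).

Monthly rate r = 21.4%/12 = 1.78333% = 0.0178333.
Each month: B ← B·(1+r) − $450.00.
Month 1: interest $154.10; balance after payment $8,345.10.
Month 2: interest $148.82; balance after payment $8,043.92.
Month 3: interest $143.45; balance after payment $7,737.37.
Month 4: interest $137.98; balance after payment $7,425.35.
Month 5: interest $132.42; balance after payment $7,107.77.
Month 6: interest $126.76; balance after payment $6,784.53.
Month 7: interest $120.99; balance after payment $6,455.52.

$6,455.52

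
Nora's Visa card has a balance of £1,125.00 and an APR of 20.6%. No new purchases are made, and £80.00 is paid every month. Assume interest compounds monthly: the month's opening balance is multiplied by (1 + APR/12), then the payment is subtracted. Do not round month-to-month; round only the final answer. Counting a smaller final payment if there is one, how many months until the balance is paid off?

Monthly rate r = 20.6%/12 = 1.71667% = 0.0171667.
Recurrence: B ← B·(1+r) − £80.00.
Month 1: interest £19.31; balance after payment £1,064.31.
Month 2: interest £18.27; balance after payment £1,002.58.
Closed form: n = −ln(1 − rB₀/P)/ln(1+r) = −ln(0.75859)/ln(1.01717) ≈ 16.232, so the balance reaches zero during payment 17.

17 payments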